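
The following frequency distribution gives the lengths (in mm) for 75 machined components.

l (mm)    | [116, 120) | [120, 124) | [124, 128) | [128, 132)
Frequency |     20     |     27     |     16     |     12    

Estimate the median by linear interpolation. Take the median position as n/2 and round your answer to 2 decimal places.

Cumulative frequencies: 20, 47, 63, 75
n = 75; position = n/2 = 37.5.
This falls in the class [120, 124): L = 120, F = 20, f = 27, h = 4.
Median ≈ 120 + ((37.5 − 20) / 27) × 4 = 122.5926

122.59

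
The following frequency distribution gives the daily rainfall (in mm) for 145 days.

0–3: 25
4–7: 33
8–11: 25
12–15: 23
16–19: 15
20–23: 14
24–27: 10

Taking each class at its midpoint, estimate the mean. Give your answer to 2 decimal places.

Midpoints: 1.5, 5.5, 9.5, 13.5, 17.5, 21.5, 25.5
Σfm = 25×1.5 + 33×5.5 + 25×9.5 + 23×13.5 + 15×17.5 + 14×21.5 + 10×25.5 = 1585.5
n = Σf = 145
Mean = 1585.5 / 145 = 10.9345

10.93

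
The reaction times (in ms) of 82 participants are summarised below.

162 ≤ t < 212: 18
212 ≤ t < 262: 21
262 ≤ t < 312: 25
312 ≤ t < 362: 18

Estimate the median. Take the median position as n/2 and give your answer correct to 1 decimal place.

266.0

Cumulative frequencies: 18, 39, 64, 82
n = 82; position = n/2 = 41.
This falls in the class 262 ≤ t < 312: L = 262, F = 39, f = 25, h = 50.
Median ≈ 262 + ((41 − 39) / 25) × 50 = 266.0000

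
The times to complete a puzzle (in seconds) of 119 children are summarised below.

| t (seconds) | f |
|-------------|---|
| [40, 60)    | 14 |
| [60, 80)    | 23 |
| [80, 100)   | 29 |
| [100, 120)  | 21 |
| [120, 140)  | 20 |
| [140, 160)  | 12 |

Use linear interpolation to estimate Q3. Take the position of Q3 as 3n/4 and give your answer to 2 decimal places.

Cumulative frequencies: 14, 37, 66, 87, 107, 119
n = 119; position = 3n/4 = 89.25.
This falls in the class [120, 140): L = 120, F = 87, f = 20, h = 20.
Upper quartile ≈ 120 + ((89.25 − 87) / 20) × 20 = 122.2500

122.25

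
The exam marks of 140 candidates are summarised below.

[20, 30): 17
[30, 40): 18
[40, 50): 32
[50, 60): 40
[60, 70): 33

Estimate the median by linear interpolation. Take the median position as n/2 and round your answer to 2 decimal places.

Cumulative frequencies: 17, 35, 67, 107, 140
n = 140; position = n/2 = 70.
This falls in the class [50, 60): L = 50, F = 67, f = 40, h = 10.
Median ≈ 50 + ((70 − 67) / 40) × 10 = 50.7500

50.75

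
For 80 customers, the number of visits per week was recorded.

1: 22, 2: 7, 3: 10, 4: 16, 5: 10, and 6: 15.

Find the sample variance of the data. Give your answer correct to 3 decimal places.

3.478

Values: 1, 2, 3, 4, 5, 6
n = 80, Σfx = 270, mean = 3.3750
Σfx² = 1186
Σf(x − x̄)² = Σfx² − (Σfx)²/n = 1186 − 270²/80 = 274.7500
Sample variance = 274.7500 / 79 = 3.4778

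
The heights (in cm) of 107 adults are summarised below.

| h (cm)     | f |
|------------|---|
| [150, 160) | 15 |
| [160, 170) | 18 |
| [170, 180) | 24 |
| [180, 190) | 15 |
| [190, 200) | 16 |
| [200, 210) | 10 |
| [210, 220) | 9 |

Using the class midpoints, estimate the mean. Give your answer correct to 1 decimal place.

Midpoints: 155, 165, 175, 185, 195, 205, 215
Σfm = 15×155 + 18×165 + 24×175 + 15×185 + 16×195 + 10×205 + 9×215 = 19375
n = Σf = 107
Mean = 19375 / 107 = 181.0748

181.1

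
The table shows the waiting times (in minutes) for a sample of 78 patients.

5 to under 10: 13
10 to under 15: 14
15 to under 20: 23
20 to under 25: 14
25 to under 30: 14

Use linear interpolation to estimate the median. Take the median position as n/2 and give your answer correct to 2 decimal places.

17.61

Cumulative frequencies: 13, 27, 50, 64, 78
n = 78; position = n/2 = 39.
This falls in the class 15 to under 20: L = 15, F = 27, f = 23, h = 5.
Median ≈ 15 + ((39 − 27) / 23) × 5 = 17.6087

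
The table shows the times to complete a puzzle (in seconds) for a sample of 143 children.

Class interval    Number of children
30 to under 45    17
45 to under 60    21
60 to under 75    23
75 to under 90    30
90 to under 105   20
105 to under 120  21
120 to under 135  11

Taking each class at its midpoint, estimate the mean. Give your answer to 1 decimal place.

80.3

Midpoints: 37.5, 52.5, 67.5, 82.5, 97.5, 112.5, 127.5
Σfm = 17×37.5 + 21×52.5 + 23×67.5 + 30×82.5 + 20×97.5 + 21×112.5 + 11×127.5 = 11482.5
n = Σf = 143
Mean = 11482.5 / 143 = 80.2972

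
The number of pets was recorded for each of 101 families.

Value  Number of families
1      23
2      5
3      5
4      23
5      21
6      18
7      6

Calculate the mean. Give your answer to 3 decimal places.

3.911

Values: 1, 2, 3, 4, 5, 6, 7
Σfx = 23×1 + 5×2 + 5×3 + 23×4 + 21×5 + 18×6 + 6×7 = 395
n = Σf = 101
Mean = 395 / 101 = 3.9109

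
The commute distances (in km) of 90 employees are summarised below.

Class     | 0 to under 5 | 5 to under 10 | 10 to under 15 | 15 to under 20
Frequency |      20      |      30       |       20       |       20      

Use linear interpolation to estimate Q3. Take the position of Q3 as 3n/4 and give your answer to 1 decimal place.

Cumulative frequencies: 20, 50, 70, 90
n = 90; position = 3n/4 = 67.5.
This falls in the class 10 to under 15: L = 10, F = 50, f = 20, h = 5.
Upper quartile ≈ 10 + ((67.5 − 50) / 20) × 5 = 14.3750

14.4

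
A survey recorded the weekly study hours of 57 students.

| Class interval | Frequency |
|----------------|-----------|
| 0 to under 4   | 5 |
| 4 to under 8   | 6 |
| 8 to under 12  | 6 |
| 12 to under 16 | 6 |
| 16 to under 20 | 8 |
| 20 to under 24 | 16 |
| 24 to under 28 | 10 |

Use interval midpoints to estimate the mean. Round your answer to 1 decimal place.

16.6

Midpoints: 2, 6, 10, 14, 18, 22, 26
Σfm = 5×2 + 6×6 + 6×10 + 6×14 + 8×18 + 16×22 + 10×26 = 946
n = Σf = 57
Mean = 946 / 57 = 16.5965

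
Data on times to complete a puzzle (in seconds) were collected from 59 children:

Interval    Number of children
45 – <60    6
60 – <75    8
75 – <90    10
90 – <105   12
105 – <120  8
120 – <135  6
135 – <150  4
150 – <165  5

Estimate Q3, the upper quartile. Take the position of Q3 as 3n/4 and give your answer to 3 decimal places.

Cumulative frequencies: 6, 14, 24, 36, 44, 50, 54, 59
n = 59; position = 3n/4 = 44.25.
This falls in the class 120 – <135: L = 120, F = 44, f = 6, h = 15.
Upper quartile ≈ 120 + ((44.25 − 44) / 6) × 15 = 120.6250

120.625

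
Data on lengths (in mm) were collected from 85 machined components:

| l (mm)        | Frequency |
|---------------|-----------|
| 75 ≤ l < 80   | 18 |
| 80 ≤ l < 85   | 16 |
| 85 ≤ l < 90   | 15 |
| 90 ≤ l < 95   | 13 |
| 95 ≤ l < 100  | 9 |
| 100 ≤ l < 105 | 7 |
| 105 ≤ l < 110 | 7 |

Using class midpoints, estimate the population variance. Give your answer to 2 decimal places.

Midpoints: 77.5, 82.5, 87.5, 92.5, 97.5, 102.5, 107.5
n = 85, Σfm = 7577.5, mean = 89.1471
Σfm² = 683081.25
Σf(m − x̄)² = Σfm² − (Σfm)²/n = 683081.25 − 7577.5²/85 = 7569.4118
Population variance = 7569.4118 / 85 = 89.0519

89.05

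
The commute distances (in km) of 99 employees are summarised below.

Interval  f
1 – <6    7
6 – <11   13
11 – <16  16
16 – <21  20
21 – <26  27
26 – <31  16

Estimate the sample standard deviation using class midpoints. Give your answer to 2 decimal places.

7.52

Midpoints: 3.5, 8.5, 13.5, 18.5, 23.5, 28.5
n = 99, Σfm = 1811.5, mean = 18.2980
Σfm² = 38692.75
Σf(m − x̄)² = Σfm² − (Σfm)²/n = 38692.75 − 1811.5²/99 = 5545.9596
Sample variance = 5545.9596 / 98 = 56.5914
Standard deviation = √56.5914 = 7.5227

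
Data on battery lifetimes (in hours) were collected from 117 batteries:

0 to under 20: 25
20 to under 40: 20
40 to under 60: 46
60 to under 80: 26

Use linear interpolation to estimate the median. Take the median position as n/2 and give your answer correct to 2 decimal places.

Cumulative frequencies: 25, 45, 91, 117
n = 117; position = n/2 = 58.5.
This falls in the class 40 to under 60: L = 40, F = 45, f = 46, h = 20.
Median ≈ 40 + ((58.5 − 45) / 46) × 20 = 45.8696

45.87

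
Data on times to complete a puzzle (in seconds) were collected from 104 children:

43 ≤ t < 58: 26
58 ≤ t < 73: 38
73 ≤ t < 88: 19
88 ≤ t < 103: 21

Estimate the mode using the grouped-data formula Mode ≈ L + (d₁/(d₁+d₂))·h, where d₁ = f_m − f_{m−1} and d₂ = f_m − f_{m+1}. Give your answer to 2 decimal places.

Modal class: 58 ≤ t < 73 (highest frequency 38).
d₁ = 38 − 26 = 12, d₂ = 38 − 19 = 19
Mode ≈ 58 + (12/(12+19)) × 15 = 58 + 5.8065 = 63.8065

63.81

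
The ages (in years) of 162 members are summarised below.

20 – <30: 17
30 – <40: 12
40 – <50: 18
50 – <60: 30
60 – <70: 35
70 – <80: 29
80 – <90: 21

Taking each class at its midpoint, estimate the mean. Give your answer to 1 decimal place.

Midpoints: 25, 35, 45, 55, 65, 75, 85
Σfm = 17×25 + 12×35 + 18×45 + 30×55 + 35×65 + 29×75 + 21×85 = 9540
n = Σf = 162
Mean = 9540 / 162 = 58.8889

58.9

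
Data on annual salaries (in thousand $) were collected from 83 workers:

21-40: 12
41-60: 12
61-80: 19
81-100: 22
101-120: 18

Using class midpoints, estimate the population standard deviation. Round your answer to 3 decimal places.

Midpoints: 30.5, 50.5, 70.5, 90.5, 110.5
n = 83, Σfm = 6291.5, mean = 75.8012
Σfm² = 536170.75
Σf(m − x̄)² = Σfm² − (Σfm)²/n = 536170.75 − 6291.5²/83 = 59267.4699
Population variance = 59267.4699 / 83 = 714.0659
Standard deviation = √714.0659 = 26.7220

26.722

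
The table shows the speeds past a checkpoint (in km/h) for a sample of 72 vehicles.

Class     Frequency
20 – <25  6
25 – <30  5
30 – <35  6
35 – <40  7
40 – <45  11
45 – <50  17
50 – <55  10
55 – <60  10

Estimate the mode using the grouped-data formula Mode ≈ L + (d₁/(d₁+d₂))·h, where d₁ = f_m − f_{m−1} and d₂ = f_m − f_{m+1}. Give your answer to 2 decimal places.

Modal class: 45 – <50 (highest frequency 17).
d₁ = 17 − 11 = 6, d₂ = 17 − 10 = 7
Mode ≈ 45 + (6/(6+7)) × 5 = 45 + 2.3077 = 47.3077

47.31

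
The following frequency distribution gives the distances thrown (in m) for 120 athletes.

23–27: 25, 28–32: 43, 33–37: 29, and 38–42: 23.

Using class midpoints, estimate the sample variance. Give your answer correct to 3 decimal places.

Midpoints: 25, 30, 35, 40
n = 120, Σfm = 3850, mean = 32.0833
Σfm² = 126650
Σf(m − x̄)² = Σfm² − (Σfm)²/n = 126650 − 3850²/120 = 3129.1667
Sample variance = 3129.1667 / 119 = 26.2955

26.296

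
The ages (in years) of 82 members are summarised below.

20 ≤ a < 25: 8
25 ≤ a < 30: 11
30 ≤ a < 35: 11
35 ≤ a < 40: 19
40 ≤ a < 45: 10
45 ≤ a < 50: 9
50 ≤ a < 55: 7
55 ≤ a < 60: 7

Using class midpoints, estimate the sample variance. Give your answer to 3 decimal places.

105.902

Midpoints: 22.5, 27.5, 32.5, 37.5, 42.5, 47.5, 52.5, 57.5
n = 82, Σfm = 3175, mean = 38.7195
Σfm² = 131512.5
Σf(m − x̄)² = Σfm² − (Σfm)²/n = 131512.5 − 3175²/82 = 8578.0488
Sample variance = 8578.0488 / 81 = 105.9018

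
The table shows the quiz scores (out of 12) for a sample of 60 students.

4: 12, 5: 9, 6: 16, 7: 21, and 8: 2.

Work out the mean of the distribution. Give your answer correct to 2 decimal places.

Values: 4, 5, 6, 7, 8
Σfx = 12×4 + 9×5 + 16×6 + 21×7 + 2×8 = 352
n = Σf = 60
Mean = 352 / 60 = 5.8667

5.87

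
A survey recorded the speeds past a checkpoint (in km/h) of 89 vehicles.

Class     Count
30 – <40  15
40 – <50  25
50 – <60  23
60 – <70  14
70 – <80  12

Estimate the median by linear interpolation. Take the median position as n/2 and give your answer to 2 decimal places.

Cumulative frequencies: 15, 40, 63, 77, 89
n = 89; position = n/2 = 44.5.
This falls in the class 50 – <60: L = 50, F = 40, f = 23, h = 10.
Median ≈ 50 + ((44.5 − 40) / 23) × 10 = 51.9565

51.96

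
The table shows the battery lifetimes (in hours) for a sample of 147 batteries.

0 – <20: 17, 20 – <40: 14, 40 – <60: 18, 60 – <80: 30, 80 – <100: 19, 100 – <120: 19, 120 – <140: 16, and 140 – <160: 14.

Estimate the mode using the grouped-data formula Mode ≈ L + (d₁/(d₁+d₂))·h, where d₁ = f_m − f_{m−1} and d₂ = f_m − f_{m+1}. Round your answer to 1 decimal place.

70.4

Modal class: 60 – <80 (highest frequency 30).
d₁ = 30 − 18 = 12, d₂ = 30 − 19 = 11
Mode ≈ 60 + (12/(12+11)) × 20 = 60 + 10.4348 = 70.4348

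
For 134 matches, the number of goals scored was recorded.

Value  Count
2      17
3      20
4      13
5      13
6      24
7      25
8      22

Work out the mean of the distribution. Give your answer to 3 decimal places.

5.269

Values: 2, 3, 4, 5, 6, 7, 8
Σfx = 17×2 + 20×3 + 13×4 + 13×5 + 24×6 + 25×7 + 22×8 = 706
n = Σf = 134
Mean = 706 / 134 = 5.2687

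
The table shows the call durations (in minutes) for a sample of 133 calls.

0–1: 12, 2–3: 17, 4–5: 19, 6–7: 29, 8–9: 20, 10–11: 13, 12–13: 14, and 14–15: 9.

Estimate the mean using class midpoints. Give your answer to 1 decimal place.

Midpoints: 0.5, 2.5, 4.5, 6.5, 8.5, 10.5, 12.5, 14.5
Σfm = 12×0.5 + 17×2.5 + 19×4.5 + 29×6.5 + 20×8.5 + 13×10.5 + 14×12.5 + 9×14.5 = 934.5
n = Σf = 133
Mean = 934.5 / 133 = 7.0263

7.0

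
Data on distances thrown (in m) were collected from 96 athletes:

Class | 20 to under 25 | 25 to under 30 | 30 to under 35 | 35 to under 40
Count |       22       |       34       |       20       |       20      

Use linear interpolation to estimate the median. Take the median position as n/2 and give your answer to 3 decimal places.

28.824

Cumulative frequencies: 22, 56, 76, 96
n = 96; position = n/2 = 48.
This falls in the class 25 to under 30: L = 25, F = 22, f = 34, h = 5.
Median ≈ 25 + ((48 − 22) / 34) × 5 = 28.8235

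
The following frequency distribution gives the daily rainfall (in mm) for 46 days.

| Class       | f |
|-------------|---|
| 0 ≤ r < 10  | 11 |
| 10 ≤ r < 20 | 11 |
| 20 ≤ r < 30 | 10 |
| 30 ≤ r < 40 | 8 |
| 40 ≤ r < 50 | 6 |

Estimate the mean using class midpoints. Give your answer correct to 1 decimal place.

Midpoints: 5, 15, 25, 35, 45
Σfm = 11×5 + 11×15 + 10×25 + 8×35 + 6×45 = 1020
n = Σf = 46
Mean = 1020 / 46 = 22.1739

22.2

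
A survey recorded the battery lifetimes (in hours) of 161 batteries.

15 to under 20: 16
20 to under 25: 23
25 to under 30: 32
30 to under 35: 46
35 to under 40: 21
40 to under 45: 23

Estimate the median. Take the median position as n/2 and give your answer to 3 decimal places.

31.033

Cumulative frequencies: 16, 39, 71, 117, 138, 161
n = 161; position = n/2 = 80.5.
This falls in the class 30 to under 35: L = 30, F = 71, f = 46, h = 5.
Median ≈ 30 + ((80.5 − 71) / 46) × 5 = 31.0326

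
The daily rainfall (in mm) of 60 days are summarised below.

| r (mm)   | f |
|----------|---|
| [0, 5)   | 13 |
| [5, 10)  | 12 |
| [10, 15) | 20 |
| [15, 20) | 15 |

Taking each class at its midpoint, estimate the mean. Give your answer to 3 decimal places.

Midpoints: 2.5, 7.5, 12.5, 17.5
Σfm = 13×2.5 + 12×7.5 + 20×12.5 + 15×17.5 = 635
n = Σf = 60
Mean = 635 / 60 = 10.5833

10.583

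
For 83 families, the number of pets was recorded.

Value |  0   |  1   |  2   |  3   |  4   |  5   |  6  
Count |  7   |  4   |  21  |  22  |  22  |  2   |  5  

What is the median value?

Cumulative frequencies: 7, 11, 32, 54, 76, 78, 83
n = 83, so the median is the value in position (n+1)/2 = 42.
Position 42 falls at value 3.

3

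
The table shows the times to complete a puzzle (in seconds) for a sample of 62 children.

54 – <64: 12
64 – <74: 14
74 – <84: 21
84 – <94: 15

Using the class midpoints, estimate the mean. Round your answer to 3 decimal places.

75.290

Midpoints: 59, 69, 79, 89
Σfm = 12×59 + 14×69 + 21×79 + 15×89 = 4668
n = Σf = 62
Mean = 4668 / 62 = 75.2903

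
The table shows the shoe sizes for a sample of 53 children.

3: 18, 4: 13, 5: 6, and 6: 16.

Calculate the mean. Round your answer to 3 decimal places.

Values: 3, 4, 5, 6
Σfx = 18×3 + 13×4 + 6×5 + 16×6 = 232
n = Σf = 53
Mean = 232 / 53 = 4.3774

4.377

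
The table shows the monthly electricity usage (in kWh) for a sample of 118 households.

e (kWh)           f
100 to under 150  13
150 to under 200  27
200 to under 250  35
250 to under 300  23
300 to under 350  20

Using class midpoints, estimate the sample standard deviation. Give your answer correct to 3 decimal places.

62.216

Midpoints: 125, 175, 225, 275, 325
n = 118, Σfm = 27050, mean = 229.2373
Σfm² = 6653750
Σf(m − x̄)² = Σfm² − (Σfm)²/n = 6653750 − 27050²/118 = 452881.3559
Sample variance = 452881.3559 / 117 = 3870.7808
Standard deviation = √3870.7808 = 62.2156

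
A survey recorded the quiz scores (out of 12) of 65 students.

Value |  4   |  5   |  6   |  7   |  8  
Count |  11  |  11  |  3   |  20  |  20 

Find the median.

Cumulative frequencies: 11, 22, 25, 45, 65
n = 65, so the median is the value in position (n+1)/2 = 33.
Position 33 falls at value 7.

7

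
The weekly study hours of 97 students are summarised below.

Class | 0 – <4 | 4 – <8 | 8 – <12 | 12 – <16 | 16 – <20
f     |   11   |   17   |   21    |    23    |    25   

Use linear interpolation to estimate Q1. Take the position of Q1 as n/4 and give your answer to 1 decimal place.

Cumulative frequencies: 11, 28, 49, 72, 97
n = 97; position = n/4 = 24.25.
This falls in the class 4 – <8: L = 4, F = 11, f = 17, h = 4.
Lower quartile ≈ 4 + ((24.25 − 11) / 17) × 4 = 7.1176

7.1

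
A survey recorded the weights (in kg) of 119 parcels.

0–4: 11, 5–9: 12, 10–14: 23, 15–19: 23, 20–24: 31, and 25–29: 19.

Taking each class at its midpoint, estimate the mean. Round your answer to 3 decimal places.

Midpoints: 2, 7, 12, 17, 22, 27
Σfm = 11×2 + 12×7 + 23×12 + 23×17 + 31×22 + 19×27 = 1968
n = Σf = 119
Mean = 1968 / 119 = 16.5378

16.538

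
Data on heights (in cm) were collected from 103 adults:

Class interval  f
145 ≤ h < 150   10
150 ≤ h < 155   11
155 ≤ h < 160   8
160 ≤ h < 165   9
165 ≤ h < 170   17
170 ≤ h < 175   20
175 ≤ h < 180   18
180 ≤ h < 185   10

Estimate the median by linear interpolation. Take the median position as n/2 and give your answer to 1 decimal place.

169.0

Cumulative frequencies: 10, 21, 29, 38, 55, 75, 93, 103
n = 103; position = n/2 = 51.5.
This falls in the class 165 ≤ h < 170: L = 165, F = 38, f = 17, h = 5.
Median ≈ 165 + ((51.5 − 38) / 17) × 5 = 168.9706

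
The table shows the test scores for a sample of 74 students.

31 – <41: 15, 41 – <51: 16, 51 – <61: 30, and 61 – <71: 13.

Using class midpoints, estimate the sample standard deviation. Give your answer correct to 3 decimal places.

10.088

Midpoints: 36, 46, 56, 66
n = 74, Σfm = 3814, mean = 51.5405
Σfm² = 204004
Σf(m − x̄)² = Σfm² − (Σfm)²/n = 204004 − 3814²/74 = 7428.3784
Sample variance = 7428.3784 / 73 = 101.7586
Standard deviation = √101.7586 = 10.0875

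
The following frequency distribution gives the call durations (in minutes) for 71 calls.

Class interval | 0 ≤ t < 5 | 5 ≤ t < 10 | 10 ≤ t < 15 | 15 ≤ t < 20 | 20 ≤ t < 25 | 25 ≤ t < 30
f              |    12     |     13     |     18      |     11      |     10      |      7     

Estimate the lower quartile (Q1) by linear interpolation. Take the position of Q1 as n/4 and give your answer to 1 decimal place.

7.2

Cumulative frequencies: 12, 25, 43, 54, 64, 71
n = 71; position = n/4 = 17.75.
This falls in the class 5 ≤ t < 10: L = 5, F = 12, f = 13, h = 5.
Lower quartile ≈ 5 + ((17.75 − 12) / 13) × 5 = 7.2115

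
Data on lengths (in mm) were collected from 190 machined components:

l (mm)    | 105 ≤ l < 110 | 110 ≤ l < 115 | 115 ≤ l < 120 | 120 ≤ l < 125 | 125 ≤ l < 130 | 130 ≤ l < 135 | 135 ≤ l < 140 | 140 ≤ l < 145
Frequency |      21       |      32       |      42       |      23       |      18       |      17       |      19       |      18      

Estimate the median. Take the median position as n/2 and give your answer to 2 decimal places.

120.00

Cumulative frequencies: 21, 53, 95, 118, 136, 153, 172, 190
n = 190; position = n/2 = 95.
This falls in the class 115 ≤ l < 120: L = 115, F = 53, f = 42, h = 5.
Median ≈ 115 + ((95 − 53) / 42) × 5 = 120.0000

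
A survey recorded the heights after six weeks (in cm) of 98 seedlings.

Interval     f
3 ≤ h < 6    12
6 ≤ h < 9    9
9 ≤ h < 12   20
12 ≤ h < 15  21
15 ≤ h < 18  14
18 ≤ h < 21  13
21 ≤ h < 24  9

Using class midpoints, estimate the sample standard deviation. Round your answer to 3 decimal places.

5.367

Midpoints: 4.5, 7.5, 10.5, 13.5, 16.5, 19.5, 22.5
n = 98, Σfm = 1302, mean = 13.2857
Σfm² = 20092.5
Σf(m − x̄)² = Σfm² − (Σfm)²/n = 20092.5 − 1302²/98 = 2794.5000
Sample variance = 2794.5000 / 97 = 28.8093
Standard deviation = √28.8093 = 5.3674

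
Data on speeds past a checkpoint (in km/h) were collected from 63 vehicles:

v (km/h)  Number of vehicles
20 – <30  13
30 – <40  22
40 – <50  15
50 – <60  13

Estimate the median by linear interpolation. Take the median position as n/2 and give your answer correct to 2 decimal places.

38.41

Cumulative frequencies: 13, 35, 50, 63
n = 63; position = n/2 = 31.5.
This falls in the class 30 – <40: L = 30, F = 13, f = 22, h = 10.
Median ≈ 30 + ((31.5 − 13) / 22) × 10 = 38.4091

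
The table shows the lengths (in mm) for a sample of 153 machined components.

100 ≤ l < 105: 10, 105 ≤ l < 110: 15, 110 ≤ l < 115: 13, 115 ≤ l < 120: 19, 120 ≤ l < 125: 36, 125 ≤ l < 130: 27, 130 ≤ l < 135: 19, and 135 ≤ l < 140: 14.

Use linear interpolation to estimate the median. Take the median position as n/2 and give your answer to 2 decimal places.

122.71

Cumulative frequencies: 10, 25, 38, 57, 93, 120, 139, 153
n = 153; position = n/2 = 76.5.
This falls in the class 120 ≤ l < 125: L = 120, F = 57, f = 36, h = 5.
Median ≈ 120 + ((76.5 − 57) / 36) × 5 = 122.7083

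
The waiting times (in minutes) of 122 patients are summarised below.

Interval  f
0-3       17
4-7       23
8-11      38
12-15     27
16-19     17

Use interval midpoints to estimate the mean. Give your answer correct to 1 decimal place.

Midpoints: 1.5, 5.5, 9.5, 13.5, 17.5
Σfm = 17×1.5 + 23×5.5 + 38×9.5 + 27×13.5 + 17×17.5 = 1175
n = Σf = 122
Mean = 1175 / 122 = 9.6311

9.6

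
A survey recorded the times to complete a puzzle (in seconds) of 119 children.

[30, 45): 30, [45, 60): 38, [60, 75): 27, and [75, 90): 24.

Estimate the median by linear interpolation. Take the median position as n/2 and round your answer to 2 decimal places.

56.64

Cumulative frequencies: 30, 68, 95, 119
n = 119; position = n/2 = 59.5.
This falls in the class [45, 60): L = 45, F = 30, f = 38, h = 15.
Median ≈ 45 + ((59.5 − 30) / 38) × 15 = 56.6447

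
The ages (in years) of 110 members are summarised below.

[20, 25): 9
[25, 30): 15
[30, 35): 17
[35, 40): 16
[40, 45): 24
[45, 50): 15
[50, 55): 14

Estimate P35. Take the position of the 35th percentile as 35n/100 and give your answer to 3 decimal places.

Cumulative frequencies: 9, 24, 41, 57, 81, 96, 110
n = 110; position = 35n/100 = 38.5.
This falls in the class [30, 35): L = 30, F = 24, f = 17, h = 5.
35th percentile ≈ 30 + ((38.5 − 24) / 17) × 5 = 34.2647

34.265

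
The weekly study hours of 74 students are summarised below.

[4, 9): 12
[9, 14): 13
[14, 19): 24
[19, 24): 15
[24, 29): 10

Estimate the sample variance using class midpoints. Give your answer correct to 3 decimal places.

Midpoints: 6.5, 11.5, 16.5, 21.5, 26.5
n = 74, Σfm = 1211, mean = 16.3649
Σfm² = 22716.5
Σf(m − x̄)² = Σfm² − (Σfm)²/n = 22716.5 − 1211²/74 = 2898.6486
Sample variance = 2898.6486 / 73 = 39.7075

39.708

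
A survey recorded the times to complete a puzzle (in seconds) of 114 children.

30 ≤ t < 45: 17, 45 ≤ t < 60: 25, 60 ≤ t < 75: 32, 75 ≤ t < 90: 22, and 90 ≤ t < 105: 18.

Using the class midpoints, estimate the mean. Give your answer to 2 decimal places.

Midpoints: 37.5, 52.5, 67.5, 82.5, 97.5
Σfm = 17×37.5 + 25×52.5 + 32×67.5 + 22×82.5 + 18×97.5 = 7680
n = Σf = 114
Mean = 7680 / 114 = 67.3684

67.37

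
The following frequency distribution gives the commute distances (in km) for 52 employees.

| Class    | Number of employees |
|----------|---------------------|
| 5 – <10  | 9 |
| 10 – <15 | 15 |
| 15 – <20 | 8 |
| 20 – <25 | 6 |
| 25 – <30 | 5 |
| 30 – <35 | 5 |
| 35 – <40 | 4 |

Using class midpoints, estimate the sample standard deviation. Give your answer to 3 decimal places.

9.451

Midpoints: 7.5, 12.5, 17.5, 22.5, 27.5, 32.5, 37.5
n = 52, Σfm = 980, mean = 18.8462
Σfm² = 23025
Σf(m − x̄)² = Σfm² − (Σfm)²/n = 23025 − 980²/52 = 4555.7692
Sample variance = 4555.7692 / 51 = 89.3288
Standard deviation = √89.3288 = 9.4514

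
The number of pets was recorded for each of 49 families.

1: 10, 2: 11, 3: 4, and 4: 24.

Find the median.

3

Cumulative frequencies: 10, 21, 25, 49
n = 49, so the median is the value in position (n+1)/2 = 25.
Position 25 falls at value 3.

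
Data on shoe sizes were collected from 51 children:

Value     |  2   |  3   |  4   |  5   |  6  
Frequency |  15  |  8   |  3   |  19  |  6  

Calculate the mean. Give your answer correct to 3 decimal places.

3.863

Values: 2, 3, 4, 5, 6
Σfx = 15×2 + 8×3 + 3×4 + 19×5 + 6×6 = 197
n = Σf = 51
Mean = 197 / 51 = 3.8627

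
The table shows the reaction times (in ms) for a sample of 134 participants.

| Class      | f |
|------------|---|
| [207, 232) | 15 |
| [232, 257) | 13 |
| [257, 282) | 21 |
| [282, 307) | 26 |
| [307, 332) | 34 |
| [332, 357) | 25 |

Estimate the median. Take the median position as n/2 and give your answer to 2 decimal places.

299.31

Cumulative frequencies: 15, 28, 49, 75, 109, 134
n = 134; position = n/2 = 67.
This falls in the class [282, 307): L = 282, F = 49, f = 26, h = 25.
Median ≈ 282 + ((67 − 49) / 26) × 25 = 299.3077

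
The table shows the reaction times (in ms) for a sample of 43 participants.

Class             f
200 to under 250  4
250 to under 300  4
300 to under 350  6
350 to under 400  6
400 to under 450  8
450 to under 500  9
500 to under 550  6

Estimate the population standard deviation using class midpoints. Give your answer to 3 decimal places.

92.907

Midpoints: 225, 275, 325, 375, 425, 475, 525
n = 43, Σfm = 17025, mean = 395.9302
Σfm² = 7111875
Σf(m − x̄)² = Σfm² − (Σfm)²/n = 7111875 − 17025²/43 = 371162.7907
Population variance = 371162.7907 / 43 = 8631.6928
Standard deviation = √8631.6928 = 92.9069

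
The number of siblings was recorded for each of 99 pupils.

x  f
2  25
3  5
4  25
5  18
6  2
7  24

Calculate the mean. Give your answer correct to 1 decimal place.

Values: 2, 3, 4, 5, 6, 7
Σfx = 25×2 + 5×3 + 25×4 + 18×5 + 2×6 + 24×7 = 435
n = Σf = 99
Mean = 435 / 99 = 4.3939

4.4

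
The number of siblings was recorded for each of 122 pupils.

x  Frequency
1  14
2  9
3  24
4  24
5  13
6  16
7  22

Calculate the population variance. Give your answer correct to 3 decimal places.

Values: 1, 2, 3, 4, 5, 6, 7
n = 122, Σfx = 515, mean = 4.2213
Σfx² = 2629
Σf(x − x̄)² = Σfx² − (Σfx)²/n = 2629 − 515²/122 = 455.0246
Population variance = 455.0246 / 122 = 3.7297

3.730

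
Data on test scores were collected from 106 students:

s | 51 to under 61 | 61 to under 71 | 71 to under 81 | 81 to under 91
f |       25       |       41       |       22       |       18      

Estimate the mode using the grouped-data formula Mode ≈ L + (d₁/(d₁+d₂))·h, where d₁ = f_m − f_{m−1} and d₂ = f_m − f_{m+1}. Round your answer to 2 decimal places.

Modal class: 61 to under 71 (highest frequency 41).
d₁ = 41 − 25 = 16, d₂ = 41 − 22 = 19
Mode ≈ 61 + (16/(16+19)) × 10 = 61 + 4.5714 = 65.5714

65.57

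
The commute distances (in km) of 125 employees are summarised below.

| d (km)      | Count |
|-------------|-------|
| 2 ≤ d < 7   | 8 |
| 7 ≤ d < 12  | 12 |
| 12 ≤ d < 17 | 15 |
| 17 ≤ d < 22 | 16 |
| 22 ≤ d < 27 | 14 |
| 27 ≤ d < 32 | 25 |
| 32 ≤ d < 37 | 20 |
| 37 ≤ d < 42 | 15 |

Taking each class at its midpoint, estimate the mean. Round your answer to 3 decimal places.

Midpoints: 4.5, 9.5, 14.5, 19.5, 24.5, 29.5, 34.5, 39.5
Σfm = 8×4.5 + 12×9.5 + 15×14.5 + 16×19.5 + 14×24.5 + 25×29.5 + 20×34.5 + 15×39.5 = 3042.5
n = Σf = 125
Mean = 3042.5 / 125 = 24.3400

24.340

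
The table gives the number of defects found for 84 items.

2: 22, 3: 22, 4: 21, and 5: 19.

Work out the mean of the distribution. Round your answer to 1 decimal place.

3.4

Values: 2, 3, 4, 5
Σfx = 22×2 + 22×3 + 21×4 + 19×5 = 289
n = Σf = 84
Mean = 289 / 84 = 3.4405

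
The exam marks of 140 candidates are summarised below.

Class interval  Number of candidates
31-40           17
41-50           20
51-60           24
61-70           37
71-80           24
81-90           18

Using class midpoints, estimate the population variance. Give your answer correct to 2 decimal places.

Midpoints: 35.5, 45.5, 55.5, 65.5, 75.5, 85.5
n = 140, Σfm = 8620, mean = 61.5714
Σfm² = 563885
Σf(m − x̄)² = Σfm² − (Σfm)²/n = 563885 − 8620²/140 = 33139.2857
Population variance = 33139.2857 / 140 = 236.7092

236.71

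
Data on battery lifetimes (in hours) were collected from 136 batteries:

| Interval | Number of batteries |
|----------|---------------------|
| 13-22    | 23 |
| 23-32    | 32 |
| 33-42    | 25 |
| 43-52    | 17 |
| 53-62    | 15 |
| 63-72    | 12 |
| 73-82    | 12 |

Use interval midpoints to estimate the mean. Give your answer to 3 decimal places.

41.397

Midpoints: 17.5, 27.5, 37.5, 47.5, 57.5, 67.5, 77.5
Σfm = 23×17.5 + 32×27.5 + 25×37.5 + 17×47.5 + 15×57.5 + 12×67.5 + 12×77.5 = 5630
n = Σf = 136
Mean = 5630 / 136 = 41.3971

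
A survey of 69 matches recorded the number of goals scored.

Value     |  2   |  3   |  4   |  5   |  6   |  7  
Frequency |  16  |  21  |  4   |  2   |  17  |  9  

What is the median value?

3

Cumulative frequencies: 16, 37, 41, 43, 60, 69
n = 69, so the median is the value in position (n+1)/2 = 35.
Position 35 falls at value 3.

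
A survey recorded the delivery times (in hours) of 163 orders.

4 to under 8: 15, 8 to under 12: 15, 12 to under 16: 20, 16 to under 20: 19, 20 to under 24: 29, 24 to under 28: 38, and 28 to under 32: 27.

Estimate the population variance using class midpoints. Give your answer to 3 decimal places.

Midpoints: 6, 10, 14, 18, 22, 26, 30
n = 163, Σfm = 3298, mean = 20.2331
Σfm² = 76140
Σf(m − x̄)² = Σfm² − (Σfm)²/n = 76140 − 3298²/163 = 9411.1411
Population variance = 9411.1411 / 163 = 57.7371

57.737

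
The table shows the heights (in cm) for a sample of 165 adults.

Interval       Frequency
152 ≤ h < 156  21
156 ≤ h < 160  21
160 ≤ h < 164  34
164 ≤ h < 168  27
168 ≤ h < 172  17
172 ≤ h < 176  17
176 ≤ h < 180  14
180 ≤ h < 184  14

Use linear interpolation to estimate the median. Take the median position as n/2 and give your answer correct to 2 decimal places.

164.96

Cumulative frequencies: 21, 42, 76, 103, 120, 137, 151, 165
n = 165; position = n/2 = 82.5.
This falls in the class 164 ≤ h < 168: L = 164, F = 76, f = 27, h = 4.
Median ≈ 164 + ((82.5 − 76) / 27) × 4 = 164.9630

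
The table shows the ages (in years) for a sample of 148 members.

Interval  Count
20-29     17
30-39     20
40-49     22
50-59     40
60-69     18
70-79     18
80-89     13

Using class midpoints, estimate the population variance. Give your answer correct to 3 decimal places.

310.336

Midpoints: 24.5, 34.5, 44.5, 54.5, 64.5, 74.5, 84.5
n = 148, Σfm = 7866, mean = 53.1486
Σfm² = 463997
Σf(m − x̄)² = Σfm² − (Σfm)²/n = 463997 − 7866²/148 = 45929.7297
Population variance = 45929.7297 / 148 = 310.3360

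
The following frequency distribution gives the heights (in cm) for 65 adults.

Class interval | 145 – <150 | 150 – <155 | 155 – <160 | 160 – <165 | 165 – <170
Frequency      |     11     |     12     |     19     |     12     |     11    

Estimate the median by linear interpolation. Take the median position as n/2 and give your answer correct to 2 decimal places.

157.50

Cumulative frequencies: 11, 23, 42, 54, 65
n = 65; position = n/2 = 32.5.
This falls in the class 155 – <160: L = 155, F = 23, f = 19, h = 5.
Median ≈ 155 + ((32.5 − 23) / 19) × 5 = 157.5000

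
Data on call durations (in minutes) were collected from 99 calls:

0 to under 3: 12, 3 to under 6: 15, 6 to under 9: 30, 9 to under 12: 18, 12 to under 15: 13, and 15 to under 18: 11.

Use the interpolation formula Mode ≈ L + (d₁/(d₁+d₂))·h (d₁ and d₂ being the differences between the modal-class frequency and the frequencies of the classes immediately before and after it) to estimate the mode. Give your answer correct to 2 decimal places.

7.67

Modal class: 6 to under 9 (highest frequency 30).
d₁ = 30 − 15 = 15, d₂ = 30 − 18 = 12
Mode ≈ 6 + (15/(15+12)) × 3 = 6 + 1.6667 = 7.6667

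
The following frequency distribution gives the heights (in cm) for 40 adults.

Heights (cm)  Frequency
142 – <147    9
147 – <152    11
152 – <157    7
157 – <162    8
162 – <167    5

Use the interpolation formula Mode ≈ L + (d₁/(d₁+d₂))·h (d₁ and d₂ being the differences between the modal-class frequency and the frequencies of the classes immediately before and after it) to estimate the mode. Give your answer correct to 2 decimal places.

148.67

Modal class: 147 – <152 (highest frequency 11).
d₁ = 11 − 9 = 2, d₂ = 11 − 7 = 4
Mode ≈ 147 + (2/(2+4)) × 5 = 147 + 1.6667 = 148.6667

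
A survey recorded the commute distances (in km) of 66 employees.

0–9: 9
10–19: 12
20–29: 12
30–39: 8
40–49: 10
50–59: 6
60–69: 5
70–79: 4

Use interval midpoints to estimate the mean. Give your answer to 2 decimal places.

32.98

Midpoints: 4.5, 14.5, 24.5, 34.5, 44.5, 54.5, 64.5, 74.5
Σfm = 9×4.5 + 12×14.5 + 12×24.5 + 8×34.5 + 10×44.5 + 6×54.5 + 5×64.5 + 4×74.5 = 2177
n = Σf = 66
Mean = 2177 / 66 = 32.9848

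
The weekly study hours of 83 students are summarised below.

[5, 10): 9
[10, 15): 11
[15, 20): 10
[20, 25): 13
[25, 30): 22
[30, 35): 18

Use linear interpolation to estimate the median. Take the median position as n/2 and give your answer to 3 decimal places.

24.423

Cumulative frequencies: 9, 20, 30, 43, 65, 83
n = 83; position = n/2 = 41.5.
This falls in the class [20, 25): L = 20, F = 30, f = 13, h = 5.
Median ≈ 20 + ((41.5 − 30) / 13) × 5 = 24.4231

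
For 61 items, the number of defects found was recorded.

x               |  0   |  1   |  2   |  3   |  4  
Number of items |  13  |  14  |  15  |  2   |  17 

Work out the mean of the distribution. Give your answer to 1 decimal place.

Values: 0, 1, 2, 3, 4
Σfx = 13×0 + 14×1 + 15×2 + 2×3 + 17×4 = 118
n = Σf = 61
Mean = 118 / 61 = 1.9344

1.9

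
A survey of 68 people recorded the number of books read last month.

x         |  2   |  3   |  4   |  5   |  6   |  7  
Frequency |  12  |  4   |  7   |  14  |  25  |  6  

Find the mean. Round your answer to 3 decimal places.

Values: 2, 3, 4, 5, 6, 7
Σfx = 12×2 + 4×3 + 7×4 + 14×5 + 25×6 + 6×7 = 326
n = Σf = 68
Mean = 326 / 68 = 4.7941

4.794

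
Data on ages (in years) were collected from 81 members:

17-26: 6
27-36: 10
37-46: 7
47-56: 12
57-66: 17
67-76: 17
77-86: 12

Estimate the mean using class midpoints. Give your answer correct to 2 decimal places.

56.69

Midpoints: 21.5, 31.5, 41.5, 51.5, 61.5, 71.5, 81.5
Σfm = 6×21.5 + 10×31.5 + 7×41.5 + 12×51.5 + 17×61.5 + 17×71.5 + 12×81.5 = 4591.5
n = Σf = 81
Mean = 4591.5 / 81 = 56.6852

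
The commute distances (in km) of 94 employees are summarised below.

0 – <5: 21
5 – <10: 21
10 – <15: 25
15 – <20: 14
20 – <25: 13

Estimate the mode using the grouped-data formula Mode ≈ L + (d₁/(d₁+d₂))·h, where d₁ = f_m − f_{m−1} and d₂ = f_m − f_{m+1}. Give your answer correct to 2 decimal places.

11.33

Modal class: 10 – <15 (highest frequency 25).
d₁ = 25 − 21 = 4, d₂ = 25 − 14 = 11
Mode ≈ 10 + (4/(4+11)) × 5 = 10 + 1.3333 = 11.3333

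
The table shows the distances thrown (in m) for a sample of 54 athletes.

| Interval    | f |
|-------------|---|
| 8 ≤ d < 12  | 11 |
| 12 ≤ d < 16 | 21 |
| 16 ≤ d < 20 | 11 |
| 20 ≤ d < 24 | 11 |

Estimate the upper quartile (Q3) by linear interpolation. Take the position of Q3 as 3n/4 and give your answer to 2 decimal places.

Cumulative frequencies: 11, 32, 43, 54
n = 54; position = 3n/4 = 40.5.
This falls in the class 16 ≤ d < 20: L = 16, F = 32, f = 11, h = 4.
Upper quartile ≈ 16 + ((40.5 − 32) / 11) × 4 = 19.0909

19.09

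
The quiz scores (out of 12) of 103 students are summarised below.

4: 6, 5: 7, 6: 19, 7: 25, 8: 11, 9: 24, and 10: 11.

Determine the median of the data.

7

Cumulative frequencies: 6, 13, 32, 57, 68, 92, 103
n = 103, so the median is the value in position (n+1)/2 = 52.
Position 52 falls at value 7.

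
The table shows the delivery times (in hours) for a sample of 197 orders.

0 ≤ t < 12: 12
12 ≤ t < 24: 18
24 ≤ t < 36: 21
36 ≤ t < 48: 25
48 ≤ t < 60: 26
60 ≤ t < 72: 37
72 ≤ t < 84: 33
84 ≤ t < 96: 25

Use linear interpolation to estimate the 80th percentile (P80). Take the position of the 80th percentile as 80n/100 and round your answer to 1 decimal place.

Cumulative frequencies: 12, 30, 51, 76, 102, 139, 172, 197
n = 197; position = 80n/100 = 157.6.
This falls in the class 72 ≤ t < 84: L = 72, F = 139, f = 33, h = 12.
80th percentile ≈ 72 + ((157.6 − 139) / 33) × 12 = 78.7636

78.8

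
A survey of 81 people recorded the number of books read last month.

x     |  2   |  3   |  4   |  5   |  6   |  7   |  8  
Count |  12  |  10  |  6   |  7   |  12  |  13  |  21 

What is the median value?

Cumulative frequencies: 12, 22, 28, 35, 47, 60, 81
n = 81, so the median is the value in position (n+1)/2 = 41.
Position 41 falls at value 6.

6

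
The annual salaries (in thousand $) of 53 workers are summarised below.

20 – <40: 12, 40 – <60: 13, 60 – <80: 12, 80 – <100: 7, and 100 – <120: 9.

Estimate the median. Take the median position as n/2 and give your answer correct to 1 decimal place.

62.5

Cumulative frequencies: 12, 25, 37, 44, 53
n = 53; position = n/2 = 26.5.
This falls in the class 60 – <80: L = 60, F = 25, f = 12, h = 20.
Median ≈ 60 + ((26.5 − 25) / 12) × 20 = 62.5000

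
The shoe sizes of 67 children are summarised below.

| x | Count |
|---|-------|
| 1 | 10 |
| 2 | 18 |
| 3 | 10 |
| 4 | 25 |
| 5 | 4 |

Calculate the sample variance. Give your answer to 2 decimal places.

Values: 1, 2, 3, 4, 5
n = 67, Σfx = 196, mean = 2.9254
Σfx² = 672
Σf(x − x̄)² = Σfx² − (Σfx)²/n = 672 − 196²/67 = 98.6269
Sample variance = 98.6269 / 66 = 1.4943

1.49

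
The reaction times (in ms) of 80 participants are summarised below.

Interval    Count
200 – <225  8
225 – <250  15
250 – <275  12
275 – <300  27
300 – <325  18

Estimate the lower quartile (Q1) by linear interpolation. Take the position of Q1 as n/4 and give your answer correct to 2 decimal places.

Cumulative frequencies: 8, 23, 35, 62, 80
n = 80; position = n/4 = 20.
This falls in the class 225 – <250: L = 225, F = 8, f = 15, h = 25.
Lower quartile ≈ 225 + ((20 − 8) / 15) × 25 = 245.0000

245.00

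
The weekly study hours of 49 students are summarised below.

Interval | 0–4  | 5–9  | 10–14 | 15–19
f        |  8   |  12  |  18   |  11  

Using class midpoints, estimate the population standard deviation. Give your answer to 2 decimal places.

Midpoints: 2, 7, 12, 17
n = 49, Σfm = 503, mean = 10.2653
Σfm² = 6391
Σf(m − x̄)² = Σfm² − (Σfm)²/n = 6391 − 503²/49 = 1227.5510
Population variance = 1227.5510 / 49 = 25.0521
Standard deviation = √25.0521 = 5.0052

5.01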